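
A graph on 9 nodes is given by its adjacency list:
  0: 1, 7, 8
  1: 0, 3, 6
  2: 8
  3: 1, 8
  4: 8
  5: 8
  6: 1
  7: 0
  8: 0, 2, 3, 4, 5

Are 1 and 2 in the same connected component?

Yes

From 1 we can reach 0, 1, 2, 3, 4, 5, 6, 7, 8, which includes 2.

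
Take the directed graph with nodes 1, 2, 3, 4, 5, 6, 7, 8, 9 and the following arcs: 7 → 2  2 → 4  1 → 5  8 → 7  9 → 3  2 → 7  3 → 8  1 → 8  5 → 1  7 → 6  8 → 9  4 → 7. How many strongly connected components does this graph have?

4

{2, 4, 7} are all mutually reachable — one SCC of size 3.
{3, 8, 9} are all mutually reachable — one SCC of size 3.
{1, 5} are all mutually reachable — one SCC of size 2.
{6} is an SCC by itself.
That gives 4 strongly connected components.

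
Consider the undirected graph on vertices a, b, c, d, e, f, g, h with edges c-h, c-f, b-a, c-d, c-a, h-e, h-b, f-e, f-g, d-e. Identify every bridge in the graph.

The edges on the cycle c-f-e-d-c are not bridges since each lies on that cycle.
But removing f-g disconnects f from g — this is a bridge.

f-g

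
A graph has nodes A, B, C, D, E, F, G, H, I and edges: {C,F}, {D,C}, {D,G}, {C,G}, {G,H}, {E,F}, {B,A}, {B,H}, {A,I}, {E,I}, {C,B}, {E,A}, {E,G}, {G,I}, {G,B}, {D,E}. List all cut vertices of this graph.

Removing E, for instance, still leaves 1 component. No single vertex removal increases the component count — the graph has no articulation points.

none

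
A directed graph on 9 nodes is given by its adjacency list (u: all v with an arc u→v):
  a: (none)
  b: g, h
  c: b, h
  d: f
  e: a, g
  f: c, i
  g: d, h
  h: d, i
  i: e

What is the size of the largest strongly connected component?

{b, c, d, e, f, g, h, i} are all mutually reachable — one SCC of size 8.
{a} is an SCC by itself.
The largest has 8 vertices.

8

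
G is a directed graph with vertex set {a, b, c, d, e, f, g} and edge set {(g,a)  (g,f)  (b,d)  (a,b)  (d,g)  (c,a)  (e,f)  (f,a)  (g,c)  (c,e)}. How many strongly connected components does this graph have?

1

{a, b, c, d, e, f, g} are all mutually reachable — one SCC of size 7.
That gives 1 strongly connected component.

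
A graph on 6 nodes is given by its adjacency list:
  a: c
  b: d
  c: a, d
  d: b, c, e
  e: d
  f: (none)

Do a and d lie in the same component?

Yes

From a we can reach a, b, c, d, e, which includes d.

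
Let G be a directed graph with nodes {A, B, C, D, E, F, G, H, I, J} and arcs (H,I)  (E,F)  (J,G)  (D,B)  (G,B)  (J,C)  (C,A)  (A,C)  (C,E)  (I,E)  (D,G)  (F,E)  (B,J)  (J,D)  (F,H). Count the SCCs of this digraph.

{E, F, H, I} are all mutually reachable — one SCC of size 4.
{B, D, G, J} are all mutually reachable — one SCC of size 4.
{A, C} are all mutually reachable — one SCC of size 2.
That gives 3 strongly connected components.

3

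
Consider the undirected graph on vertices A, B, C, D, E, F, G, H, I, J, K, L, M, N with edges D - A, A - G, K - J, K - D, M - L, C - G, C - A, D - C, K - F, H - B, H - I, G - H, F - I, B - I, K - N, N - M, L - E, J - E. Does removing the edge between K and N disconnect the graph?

After removing K - N, the path K-J-E-L-M-N still connects them, so the edge is not a bridge.

No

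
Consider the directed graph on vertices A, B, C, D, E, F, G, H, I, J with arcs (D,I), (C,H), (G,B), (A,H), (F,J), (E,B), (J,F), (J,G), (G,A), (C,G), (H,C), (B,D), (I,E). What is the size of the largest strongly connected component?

4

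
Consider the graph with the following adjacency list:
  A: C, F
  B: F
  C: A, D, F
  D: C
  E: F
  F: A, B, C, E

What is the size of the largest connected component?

Starting from A we can reach A, B, C, D, E, F. That is one component of size 6.
The largest has 6 vertices.

6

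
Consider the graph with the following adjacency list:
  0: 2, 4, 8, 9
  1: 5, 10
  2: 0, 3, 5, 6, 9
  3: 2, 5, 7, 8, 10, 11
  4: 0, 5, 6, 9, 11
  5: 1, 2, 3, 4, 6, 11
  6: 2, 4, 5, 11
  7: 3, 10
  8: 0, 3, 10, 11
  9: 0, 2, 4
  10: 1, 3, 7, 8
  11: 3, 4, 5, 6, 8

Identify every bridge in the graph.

The edges on the cycle 8-11-6-5-1-10-8 are not bridges since each lies on that cycle.
Every edge lies on some cycle, so there are no bridges.

none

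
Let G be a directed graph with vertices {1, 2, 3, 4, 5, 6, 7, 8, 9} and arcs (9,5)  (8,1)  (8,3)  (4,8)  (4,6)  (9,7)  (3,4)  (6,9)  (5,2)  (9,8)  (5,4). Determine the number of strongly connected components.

{3, 4, 5, 6, 8, 9} are all mutually reachable — one SCC of size 6.
{1} is an SCC by itself.
{2} is an SCC by itself.
{7} is an SCC by itself.
That gives 4 strongly connected components.

4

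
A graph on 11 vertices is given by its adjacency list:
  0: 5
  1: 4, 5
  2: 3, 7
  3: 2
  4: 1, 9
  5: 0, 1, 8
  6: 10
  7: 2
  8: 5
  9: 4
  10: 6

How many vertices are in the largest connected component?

Starting from 6 we can reach 6, 10. That is one component of size 2.
Starting from 2 we can reach 2, 3, 7. That is one component of size 3.
Starting from 0 we can reach 0, 1, 4, 5, 8, 9. That is one component of size 6.
The largest has 6 vertices.

6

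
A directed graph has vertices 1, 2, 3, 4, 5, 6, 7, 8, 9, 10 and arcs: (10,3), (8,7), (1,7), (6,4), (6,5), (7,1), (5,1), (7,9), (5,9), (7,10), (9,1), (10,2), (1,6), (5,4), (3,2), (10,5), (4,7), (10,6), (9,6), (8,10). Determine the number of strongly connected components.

{1, 4, 5, 6, 7, 9, 10} are all mutually reachable — one SCC of size 7.
{3} is an SCC by itself.
{2} is an SCC by itself.
{8} is an SCC by itself.
That gives 4 strongly connected components.

4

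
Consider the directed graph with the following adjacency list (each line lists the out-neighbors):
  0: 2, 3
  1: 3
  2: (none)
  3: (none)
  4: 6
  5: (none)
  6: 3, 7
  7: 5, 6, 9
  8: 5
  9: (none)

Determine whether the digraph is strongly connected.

No

There is no directed path from 9 to 0, so the graph is not strongly connected.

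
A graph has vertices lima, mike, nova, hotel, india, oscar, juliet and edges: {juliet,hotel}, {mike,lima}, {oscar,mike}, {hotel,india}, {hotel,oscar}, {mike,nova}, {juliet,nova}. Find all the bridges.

hotel-india, lima-mike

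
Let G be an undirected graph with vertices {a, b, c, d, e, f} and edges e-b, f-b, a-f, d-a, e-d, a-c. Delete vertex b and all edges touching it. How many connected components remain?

With b gone, the remaining components are: {a, c, d, e, f}.
That is 1 component.

1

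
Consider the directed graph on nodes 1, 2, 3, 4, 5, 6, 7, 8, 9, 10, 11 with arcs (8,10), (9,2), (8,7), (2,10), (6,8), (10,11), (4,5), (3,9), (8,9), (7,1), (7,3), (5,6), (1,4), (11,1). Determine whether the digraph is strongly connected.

Yes

From 6 we can reach every vertex (1, 2, 3, 4, 5, 6, 7, 8, 9, 10, 11), and every vertex can reach 6 (1, 2, 3, 4, 5, 6, 7, 8, 9, 10, 11). So the whole graph is one strongly connected component.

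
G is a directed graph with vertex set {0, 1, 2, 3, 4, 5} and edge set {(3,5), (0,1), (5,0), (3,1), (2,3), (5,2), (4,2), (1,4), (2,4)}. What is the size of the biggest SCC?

6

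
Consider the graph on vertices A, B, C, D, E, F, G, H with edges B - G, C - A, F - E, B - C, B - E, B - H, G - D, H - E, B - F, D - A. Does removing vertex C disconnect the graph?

No

Deleting C leaves 1 component (was 1) (its neighbors A, B remain connected to each other), so C is not a cut vertex.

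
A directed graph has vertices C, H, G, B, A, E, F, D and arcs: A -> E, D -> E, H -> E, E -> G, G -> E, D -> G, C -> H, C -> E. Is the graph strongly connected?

No

There is no directed path from D to C, so the graph is not strongly connected.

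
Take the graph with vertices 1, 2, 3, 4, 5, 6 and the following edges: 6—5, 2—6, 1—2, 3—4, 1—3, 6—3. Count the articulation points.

Removing 3 increases the component count from 1 to 2, so 3 is a cut vertex.
Removing 6 increases the component count from 1 to 2, so 6 is a cut vertex.
By contrast removing 5 leaves 1 component; it is not a cut vertex. No other vertex is a cut vertex either.

2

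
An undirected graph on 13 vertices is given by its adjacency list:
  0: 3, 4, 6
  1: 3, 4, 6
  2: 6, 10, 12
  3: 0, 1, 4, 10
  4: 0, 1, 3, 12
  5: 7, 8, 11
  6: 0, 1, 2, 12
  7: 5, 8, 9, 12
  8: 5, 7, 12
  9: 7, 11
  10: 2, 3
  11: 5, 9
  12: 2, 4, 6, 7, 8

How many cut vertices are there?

Removing 12 increases the component count from 1 to 2, so 12 is a cut vertex.
By contrast removing 4 leaves 1 component; it is not a cut vertex. No other vertex is a cut vertex either.

1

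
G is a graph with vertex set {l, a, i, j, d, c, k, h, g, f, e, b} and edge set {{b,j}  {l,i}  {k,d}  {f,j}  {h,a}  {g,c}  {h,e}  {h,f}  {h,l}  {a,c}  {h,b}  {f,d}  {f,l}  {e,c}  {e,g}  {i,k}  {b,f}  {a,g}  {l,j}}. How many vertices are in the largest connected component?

12

Starting from a we can reach a, b, c, d, e, f, g, h, i, j, k, l. That is one component of size 12.
The largest has 12 vertices.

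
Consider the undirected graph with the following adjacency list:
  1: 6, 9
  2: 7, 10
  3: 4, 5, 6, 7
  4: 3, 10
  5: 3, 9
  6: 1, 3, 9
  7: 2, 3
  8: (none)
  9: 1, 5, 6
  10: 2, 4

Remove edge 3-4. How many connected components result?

2

3 and 4 are still connected via 3-7-2-10-4, so the component count stays at 2.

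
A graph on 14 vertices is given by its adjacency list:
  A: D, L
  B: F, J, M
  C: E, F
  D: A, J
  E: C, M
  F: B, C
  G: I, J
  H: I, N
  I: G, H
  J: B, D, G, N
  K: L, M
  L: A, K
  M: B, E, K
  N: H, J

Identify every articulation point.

J

Removing J increases the component count from 1 to 2, so J is a cut vertex.
By contrast removing E leaves 1 component; it is not a cut vertex. No other vertex is a cut vertex either.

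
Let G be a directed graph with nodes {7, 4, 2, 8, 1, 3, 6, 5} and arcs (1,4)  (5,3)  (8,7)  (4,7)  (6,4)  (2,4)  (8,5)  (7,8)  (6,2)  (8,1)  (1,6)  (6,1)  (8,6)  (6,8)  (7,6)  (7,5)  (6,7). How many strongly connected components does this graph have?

{1, 2, 4, 6, 7, 8} are all mutually reachable — one SCC of size 6.
{5} is an SCC by itself.
{3} is an SCC by itself.
That gives 3 strongly connected components.

3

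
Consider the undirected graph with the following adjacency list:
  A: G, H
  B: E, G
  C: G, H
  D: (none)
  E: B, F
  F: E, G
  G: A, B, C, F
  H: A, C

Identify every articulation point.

G

Removing G increases the component count from 2 to 3, so G is a cut vertex.
By contrast removing B leaves 2 components; it is not a cut vertex. No other vertex is a cut vertex either.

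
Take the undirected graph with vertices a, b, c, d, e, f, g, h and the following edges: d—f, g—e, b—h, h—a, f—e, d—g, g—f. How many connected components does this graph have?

c is isolated — a component by itself.
Starting from a we can reach a, b, h. That is one component of size 3.
Starting from d we can reach d, e, f, g. That is one component of size 4.
Total: 3 components.

3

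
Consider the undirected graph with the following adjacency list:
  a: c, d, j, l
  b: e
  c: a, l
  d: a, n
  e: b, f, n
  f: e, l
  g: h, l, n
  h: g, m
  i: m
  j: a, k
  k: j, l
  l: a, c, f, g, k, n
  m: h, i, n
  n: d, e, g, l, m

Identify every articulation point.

Removing e increases the component count from 1 to 2, so e is a cut vertex.
Removing m increases the component count from 1 to 2, so m is a cut vertex.
By contrast removing j leaves 1 component; it is not a cut vertex. No other vertex is a cut vertex either.

e, m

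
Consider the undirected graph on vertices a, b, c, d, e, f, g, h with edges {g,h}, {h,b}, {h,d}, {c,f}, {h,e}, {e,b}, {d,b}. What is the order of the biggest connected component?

a is isolated — a component by itself.
Starting from c we can reach c, f. That is one component of size 2.
Starting from b we can reach b, d, e, g, h. That is one component of size 5.
The largest has 5 vertices.

5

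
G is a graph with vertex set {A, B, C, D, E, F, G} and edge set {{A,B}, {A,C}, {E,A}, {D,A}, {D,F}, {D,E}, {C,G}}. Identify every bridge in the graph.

A-B, A-C, C-G, D-F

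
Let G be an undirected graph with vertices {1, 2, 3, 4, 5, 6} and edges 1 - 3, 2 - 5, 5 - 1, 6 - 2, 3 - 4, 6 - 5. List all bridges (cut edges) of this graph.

The edges on the cycle 6-2-5-6 are not bridges since each lies on that cycle.
But removing 1 - 3 disconnects 1 from 3; removing 5 - 1 disconnects 5 from 1; removing 3 - 4 disconnects 3 from 4 — these are bridges.

1-3, 1-5, 3-4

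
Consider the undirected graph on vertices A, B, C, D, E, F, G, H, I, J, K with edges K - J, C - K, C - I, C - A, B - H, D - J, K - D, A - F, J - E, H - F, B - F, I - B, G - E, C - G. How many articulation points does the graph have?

Removing C increases the component count from 1 to 2, so C is a cut vertex.
By contrast removing I leaves 1 component; it is not a cut vertex. No other vertex is a cut vertex either.

1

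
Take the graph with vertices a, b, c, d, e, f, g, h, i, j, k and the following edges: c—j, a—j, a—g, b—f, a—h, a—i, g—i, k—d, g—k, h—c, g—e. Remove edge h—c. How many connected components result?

2

h and c are still connected via h-a-j-c, so the component count stays at 2.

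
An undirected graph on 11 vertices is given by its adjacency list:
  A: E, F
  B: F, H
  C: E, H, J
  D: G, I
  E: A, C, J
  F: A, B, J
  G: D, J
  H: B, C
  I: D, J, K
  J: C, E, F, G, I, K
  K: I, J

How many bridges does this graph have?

The edges on the cycle J-K-I-J are not bridges since each lies on that cycle.
Every edge lies on some cycle, so there are no bridges.

0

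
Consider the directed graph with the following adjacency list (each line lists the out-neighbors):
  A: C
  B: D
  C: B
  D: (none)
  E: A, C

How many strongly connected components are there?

5

{B} is an SCC by itself.
{D} is an SCC by itself.
{E} is an SCC by itself.
{A} is an SCC by itself.
{C} is an SCC by itself.
That gives 5 strongly connected components.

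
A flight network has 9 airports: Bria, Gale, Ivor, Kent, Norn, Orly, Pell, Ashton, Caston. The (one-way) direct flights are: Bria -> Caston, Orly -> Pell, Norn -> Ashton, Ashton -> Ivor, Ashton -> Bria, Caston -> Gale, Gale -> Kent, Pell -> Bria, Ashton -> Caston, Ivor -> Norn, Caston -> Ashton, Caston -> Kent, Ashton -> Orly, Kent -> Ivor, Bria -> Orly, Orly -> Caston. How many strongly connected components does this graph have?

{Bria, Gale, Ivor, Kent, Norn, Orly, Pell, Ashton, Caston} are all mutually reachable — one SCC of size 9.
That gives 1 strongly connected component.

1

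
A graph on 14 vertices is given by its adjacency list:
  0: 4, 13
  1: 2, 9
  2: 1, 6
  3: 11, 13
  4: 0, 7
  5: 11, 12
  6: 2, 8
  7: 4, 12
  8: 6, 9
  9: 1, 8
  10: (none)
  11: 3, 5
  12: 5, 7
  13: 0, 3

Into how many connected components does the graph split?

3

10 is isolated — a component by itself.
Starting from 1 we can reach 1, 2, 6, 8, 9. That is one component of size 5.
Starting from 0 we can reach 0, 3, 4, 5, 7, 11, 12, 13. That is one component of size 8.
Total: 3 components.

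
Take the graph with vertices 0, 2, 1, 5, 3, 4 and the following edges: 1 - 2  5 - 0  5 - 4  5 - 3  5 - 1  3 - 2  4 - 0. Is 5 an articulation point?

Deleting 5 raises the number of components from 1 to 2, so 5 is a cut vertex.

Yes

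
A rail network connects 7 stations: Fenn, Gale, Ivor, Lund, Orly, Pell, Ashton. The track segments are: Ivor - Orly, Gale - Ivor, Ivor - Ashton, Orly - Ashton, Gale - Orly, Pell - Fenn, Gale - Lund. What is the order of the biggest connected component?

5

Starting from Fenn we can reach Fenn, Pell. That is one component of size 2.
Starting from Gale we can reach Gale, Ivor, Lund, Orly, Ashton. That is one component of size 5.
The largest has 5 vertices.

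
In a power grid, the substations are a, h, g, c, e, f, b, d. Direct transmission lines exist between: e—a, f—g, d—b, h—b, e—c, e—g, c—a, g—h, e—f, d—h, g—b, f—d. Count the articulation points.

Removing e increases the component count from 1 to 2, so e is a cut vertex.
By contrast removing c leaves 1 component; it is not a cut vertex. No other vertex is a cut vertex either.

1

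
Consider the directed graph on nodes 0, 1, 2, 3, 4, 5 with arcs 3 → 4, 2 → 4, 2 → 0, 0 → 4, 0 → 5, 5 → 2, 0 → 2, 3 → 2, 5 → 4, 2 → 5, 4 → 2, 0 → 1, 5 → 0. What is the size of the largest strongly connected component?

4

{0, 2, 4, 5} are all mutually reachable — one SCC of size 4.
{1} is an SCC by itself.
{3} is an SCC by itself.
The largest has 4 vertices.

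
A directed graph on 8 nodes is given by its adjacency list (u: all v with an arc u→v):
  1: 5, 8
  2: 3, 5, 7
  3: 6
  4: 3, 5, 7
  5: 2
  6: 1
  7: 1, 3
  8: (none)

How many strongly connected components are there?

{1, 2, 3, 5, 6, 7} are all mutually reachable — one SCC of size 6.
{8} is an SCC by itself.
{4} is an SCC by itself.
That gives 3 strongly connected components.

3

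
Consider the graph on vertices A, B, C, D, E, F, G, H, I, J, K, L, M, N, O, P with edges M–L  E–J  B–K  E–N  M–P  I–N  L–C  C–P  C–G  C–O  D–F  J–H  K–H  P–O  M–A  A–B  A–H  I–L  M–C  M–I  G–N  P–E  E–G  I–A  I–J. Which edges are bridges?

D-F

The edges on the cycle M-I-N-E-P-C-M are not bridges since each lies on that cycle.
But removing D–F disconnects D from F — this is a bridge.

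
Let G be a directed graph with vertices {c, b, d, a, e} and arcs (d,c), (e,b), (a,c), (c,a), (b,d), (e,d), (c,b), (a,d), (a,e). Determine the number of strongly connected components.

1

{a, b, c, d, e} are all mutually reachable — one SCC of size 5.
That gives 1 strongly connected component.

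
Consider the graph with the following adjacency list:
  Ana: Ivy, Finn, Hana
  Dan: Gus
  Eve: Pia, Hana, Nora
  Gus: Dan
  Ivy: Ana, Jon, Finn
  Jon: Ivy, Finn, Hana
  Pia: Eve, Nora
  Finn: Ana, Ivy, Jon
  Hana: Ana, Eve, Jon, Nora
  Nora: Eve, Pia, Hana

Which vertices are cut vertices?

Hana

Removing Hana increases the component count from 2 to 3, so Hana is a cut vertex.
By contrast removing Pia leaves 2 components; it is not a cut vertex. No other vertex is a cut vertex either.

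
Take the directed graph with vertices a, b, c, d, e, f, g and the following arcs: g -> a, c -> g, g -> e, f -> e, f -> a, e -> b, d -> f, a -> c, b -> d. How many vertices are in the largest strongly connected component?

7

{a, b, c, d, e, f, g} are all mutually reachable — one SCC of size 7.
The largest has 7 vertices.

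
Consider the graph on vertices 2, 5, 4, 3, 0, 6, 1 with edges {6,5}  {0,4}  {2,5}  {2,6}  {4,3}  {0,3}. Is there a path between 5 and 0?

No

The component containing 5 is {2, 5, 6}, and 0 is not in it.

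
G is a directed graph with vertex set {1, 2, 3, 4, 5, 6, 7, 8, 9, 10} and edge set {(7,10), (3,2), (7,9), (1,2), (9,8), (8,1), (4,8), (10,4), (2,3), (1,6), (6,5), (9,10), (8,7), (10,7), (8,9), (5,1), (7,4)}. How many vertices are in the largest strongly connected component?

{4, 7, 8, 9, 10} are all mutually reachable — one SCC of size 5.
{1, 5, 6} are all mutually reachable — one SCC of size 3.
{2, 3} are all mutually reachable — one SCC of size 2.
The largest has 5 vertices.

5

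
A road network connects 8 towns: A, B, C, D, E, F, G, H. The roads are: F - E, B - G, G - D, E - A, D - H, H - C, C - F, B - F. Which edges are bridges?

A-E, E-F

The edges on the cycle B-G-D-H-C-F-B are not bridges since each lies on that cycle.
But removing E - A disconnects E from A; removing F - E disconnects F from E — these are bridges.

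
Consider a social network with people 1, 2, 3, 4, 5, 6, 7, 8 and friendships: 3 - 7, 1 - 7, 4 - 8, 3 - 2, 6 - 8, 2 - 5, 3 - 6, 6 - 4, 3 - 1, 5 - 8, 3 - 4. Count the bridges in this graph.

0

The edges on the cycle 3-1-7-3 are not bridges since each lies on that cycle.
Every edge lies on some cycle, so there are no bridges.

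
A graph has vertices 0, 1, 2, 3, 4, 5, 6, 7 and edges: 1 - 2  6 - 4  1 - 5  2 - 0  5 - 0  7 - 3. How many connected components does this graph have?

3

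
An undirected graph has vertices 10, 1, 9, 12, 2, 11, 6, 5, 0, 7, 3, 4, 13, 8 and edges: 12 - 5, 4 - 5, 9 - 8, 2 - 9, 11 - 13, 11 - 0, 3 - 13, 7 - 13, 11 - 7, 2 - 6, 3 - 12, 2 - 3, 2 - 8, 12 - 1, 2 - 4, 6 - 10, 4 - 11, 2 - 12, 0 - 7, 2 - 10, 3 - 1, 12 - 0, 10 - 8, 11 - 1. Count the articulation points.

Removing 2 increases the component count from 1 to 2, so 2 is a cut vertex.
By contrast removing 13 leaves 1 component; it is not a cut vertex. No other vertex is a cut vertex either.

1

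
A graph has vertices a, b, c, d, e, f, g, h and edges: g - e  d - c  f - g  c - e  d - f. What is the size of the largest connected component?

5

h is isolated — a component by itself.
b is isolated — a component by itself.
a is isolated — a component by itself.
Starting from c we can reach c, d, e, f, g. That is one component of size 5.
The largest has 5 vertices.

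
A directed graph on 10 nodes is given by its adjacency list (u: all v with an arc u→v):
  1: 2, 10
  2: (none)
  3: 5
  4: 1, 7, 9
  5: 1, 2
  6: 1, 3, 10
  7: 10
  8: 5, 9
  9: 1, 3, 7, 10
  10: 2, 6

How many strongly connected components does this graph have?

6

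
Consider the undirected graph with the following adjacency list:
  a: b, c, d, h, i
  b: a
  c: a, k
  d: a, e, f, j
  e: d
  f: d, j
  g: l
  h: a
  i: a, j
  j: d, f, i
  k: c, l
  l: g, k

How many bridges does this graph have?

7

The edges on the cycle d-a-i-j-d are not bridges since each lies on that cycle.
But removing c-a disconnects c from a; removing h-a disconnects h from a; removing g-l disconnects g from l; removing k-l disconnects k from l — these are bridges.
In total 7 edges are bridges.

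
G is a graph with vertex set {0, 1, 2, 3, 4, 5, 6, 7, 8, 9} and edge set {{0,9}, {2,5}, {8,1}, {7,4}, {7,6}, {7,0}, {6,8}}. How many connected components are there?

3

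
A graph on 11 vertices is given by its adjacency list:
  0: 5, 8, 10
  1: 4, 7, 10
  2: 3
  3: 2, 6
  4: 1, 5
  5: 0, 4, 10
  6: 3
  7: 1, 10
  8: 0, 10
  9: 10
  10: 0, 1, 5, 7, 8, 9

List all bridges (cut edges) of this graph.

The edges on the cycle 5-4-1-10-0-5 are not bridges since each lies on that cycle.
But removing 6-3 disconnects 6 from 3; removing 10-9 disconnects 10 from 9; removing 3-2 disconnects 3 from 2 — these are bridges.

10-9, 2-3, 3-6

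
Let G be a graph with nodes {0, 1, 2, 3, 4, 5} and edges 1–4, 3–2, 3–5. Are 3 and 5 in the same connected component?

Yes

From 3 we can reach 2, 3, 5, which includes 5.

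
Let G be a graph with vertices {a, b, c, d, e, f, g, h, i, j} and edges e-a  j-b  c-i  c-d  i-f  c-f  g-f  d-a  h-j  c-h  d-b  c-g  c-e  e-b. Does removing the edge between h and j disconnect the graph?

No

After removing h-j, the path h-c-d-b-j still connects them, so the edge is not a bridge.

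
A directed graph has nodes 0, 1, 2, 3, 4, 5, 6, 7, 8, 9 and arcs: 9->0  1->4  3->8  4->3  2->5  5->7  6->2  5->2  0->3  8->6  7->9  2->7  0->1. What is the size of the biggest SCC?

10

{0, 1, 2, 3, 4, 5, 6, 7, 8, 9} are all mutually reachable — one SCC of size 10.
The largest has 10 vertices.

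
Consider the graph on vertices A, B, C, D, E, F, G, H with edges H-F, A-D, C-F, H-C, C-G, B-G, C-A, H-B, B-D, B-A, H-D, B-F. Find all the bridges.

The edges on the cycle H-B-A-C-H are not bridges since each lies on that cycle.
Every edge lies on some cycle, so there are no bridges.

none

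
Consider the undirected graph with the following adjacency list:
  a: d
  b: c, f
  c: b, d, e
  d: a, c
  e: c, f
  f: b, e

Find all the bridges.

a-d, c-d

The edges on the cycle f-b-c-e-f are not bridges since each lies on that cycle.
But removing d-a disconnects d from a; removing c-d disconnects c from d — these are bridges.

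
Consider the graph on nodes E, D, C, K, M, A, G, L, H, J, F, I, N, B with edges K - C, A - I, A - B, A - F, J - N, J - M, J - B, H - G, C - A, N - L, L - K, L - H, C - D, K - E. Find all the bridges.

The edges on the cycle J-N-L-K-C-A-B-J are not bridges since each lies on that cycle.
But removing L - H disconnects L from H; removing E - K disconnects E from K; removing H - G disconnects H from G; removing D - C disconnects D from C — these are bridges.
In total 7 edges are bridges.

A-F, A-I, C-D, E-K, G-H, H-L, J-M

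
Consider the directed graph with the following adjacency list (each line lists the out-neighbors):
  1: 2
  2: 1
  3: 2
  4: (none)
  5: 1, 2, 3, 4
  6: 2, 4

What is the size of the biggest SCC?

{1, 2} are all mutually reachable — one SCC of size 2.
{6} is an SCC by itself.
{4} is an SCC by itself.
{5} is an SCC by itself.
{3} is an SCC by itself.
The largest has 2 vertices.

2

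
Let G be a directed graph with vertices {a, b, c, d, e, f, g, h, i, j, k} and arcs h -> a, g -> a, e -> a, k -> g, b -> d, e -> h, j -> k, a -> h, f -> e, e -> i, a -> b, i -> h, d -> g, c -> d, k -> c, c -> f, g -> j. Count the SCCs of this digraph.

{a, b, c, d, e, f, g, h, i, j, k} are all mutually reachable — one SCC of size 11.
That gives 1 strongly connected component.

1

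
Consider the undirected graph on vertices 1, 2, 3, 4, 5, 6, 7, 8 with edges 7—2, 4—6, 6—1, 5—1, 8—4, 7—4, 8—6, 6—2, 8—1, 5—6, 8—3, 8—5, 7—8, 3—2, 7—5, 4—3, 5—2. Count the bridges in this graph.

0

The edges on the cycle 8-6-1-8 are not bridges since each lies on that cycle.
Every edge lies on some cycle, so there are no bridges.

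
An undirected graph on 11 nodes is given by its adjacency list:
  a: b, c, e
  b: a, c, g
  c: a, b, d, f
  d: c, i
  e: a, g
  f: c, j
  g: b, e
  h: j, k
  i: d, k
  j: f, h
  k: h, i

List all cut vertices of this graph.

c

Removing c increases the component count from 1 to 2, so c is a cut vertex.
By contrast removing e leaves 1 component; it is not a cut vertex. No other vertex is a cut vertex either.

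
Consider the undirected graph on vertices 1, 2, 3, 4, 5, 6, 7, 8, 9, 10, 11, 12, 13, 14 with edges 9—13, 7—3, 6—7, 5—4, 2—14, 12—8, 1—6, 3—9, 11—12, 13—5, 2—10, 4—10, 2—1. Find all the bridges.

11-12, 12-8, 14-2

The edges on the cycle 2-1-6-7-3-9-13-5-4-10-2 are not bridges since each lies on that cycle.
But removing 12—8 disconnects 12 from 8; removing 11—12 disconnects 11 from 12; removing 2—14 disconnects 2 from 14 — these are bridges.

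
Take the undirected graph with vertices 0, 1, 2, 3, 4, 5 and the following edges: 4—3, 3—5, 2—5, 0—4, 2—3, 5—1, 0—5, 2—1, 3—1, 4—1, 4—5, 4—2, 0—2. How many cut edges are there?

0

The edges on the cycle 0-4-5-2-0 are not bridges since each lies on that cycle.
Every edge lies on some cycle, so there are no bridges.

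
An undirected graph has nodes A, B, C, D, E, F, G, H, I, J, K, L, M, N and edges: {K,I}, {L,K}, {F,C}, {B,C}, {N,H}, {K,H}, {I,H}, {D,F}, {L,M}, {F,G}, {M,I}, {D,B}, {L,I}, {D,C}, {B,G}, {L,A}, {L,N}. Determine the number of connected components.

4

J is isolated — a component by itself.
E is isolated — a component by itself.
Starting from B we can reach B, C, D, F, G. That is one component of size 5.
Starting from A we can reach A, H, I, K, L, M, N. That is one component of size 7.
Total: 4 components.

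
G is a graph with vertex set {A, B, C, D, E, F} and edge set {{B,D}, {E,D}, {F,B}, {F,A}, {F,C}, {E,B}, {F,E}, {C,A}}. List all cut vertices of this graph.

F

Removing F increases the component count from 1 to 2, so F is a cut vertex.
By contrast removing B leaves 1 component; it is not a cut vertex. No other vertex is a cut vertex either.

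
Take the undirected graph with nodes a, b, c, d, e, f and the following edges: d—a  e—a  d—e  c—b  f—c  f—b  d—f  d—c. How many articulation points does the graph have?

1

Removing d increases the component count from 1 to 2, so d is a cut vertex.
By contrast removing a leaves 1 component; it is not a cut vertex. No other vertex is a cut vertex either.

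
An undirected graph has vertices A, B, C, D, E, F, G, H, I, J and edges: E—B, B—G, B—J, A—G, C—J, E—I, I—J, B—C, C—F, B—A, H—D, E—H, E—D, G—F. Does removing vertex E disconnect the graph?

Yes

Deleting E raises the number of components from 1 to 2, so E is a cut vertex.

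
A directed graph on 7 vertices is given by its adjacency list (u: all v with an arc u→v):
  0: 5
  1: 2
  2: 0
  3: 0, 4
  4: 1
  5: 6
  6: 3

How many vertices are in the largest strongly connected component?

7

{0, 1, 2, 3, 4, 5, 6} are all mutually reachable — one SCC of size 7.
The largest has 7 vertices.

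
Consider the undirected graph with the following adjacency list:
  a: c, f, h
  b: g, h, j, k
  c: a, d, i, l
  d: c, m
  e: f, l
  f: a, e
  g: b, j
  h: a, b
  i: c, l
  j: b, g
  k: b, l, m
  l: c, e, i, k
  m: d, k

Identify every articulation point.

Removing b increases the component count from 1 to 2, so b is a cut vertex.
By contrast removing g leaves 1 component; it is not a cut vertex. No other vertex is a cut vertex either.

b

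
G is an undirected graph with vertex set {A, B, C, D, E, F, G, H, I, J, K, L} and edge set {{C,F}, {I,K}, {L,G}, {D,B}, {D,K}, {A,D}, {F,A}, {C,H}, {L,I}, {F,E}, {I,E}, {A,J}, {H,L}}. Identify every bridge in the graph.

The edges on the cycle C-F-A-D-K-I-L-H-C are not bridges since each lies on that cycle.
But removing J—A disconnects J from A; removing D—B disconnects D from B; removing L—G disconnects L from G — these are bridges.

A-J, B-D, G-L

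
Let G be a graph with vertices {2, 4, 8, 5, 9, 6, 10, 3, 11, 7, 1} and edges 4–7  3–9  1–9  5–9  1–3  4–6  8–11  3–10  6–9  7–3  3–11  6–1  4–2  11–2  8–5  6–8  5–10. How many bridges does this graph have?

0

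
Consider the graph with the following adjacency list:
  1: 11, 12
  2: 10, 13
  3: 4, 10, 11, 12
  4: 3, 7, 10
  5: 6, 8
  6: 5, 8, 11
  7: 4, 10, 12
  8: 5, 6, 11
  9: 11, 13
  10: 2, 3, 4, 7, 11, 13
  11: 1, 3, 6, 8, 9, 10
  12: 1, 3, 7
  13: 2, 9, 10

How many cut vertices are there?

1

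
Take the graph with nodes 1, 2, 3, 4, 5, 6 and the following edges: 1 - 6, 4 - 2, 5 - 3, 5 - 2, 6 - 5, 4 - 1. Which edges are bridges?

3-5

The edges on the cycle 4-1-6-5-2-4 are not bridges since each lies on that cycle.
But removing 5 - 3 disconnects 5 from 3 — this is a bridge.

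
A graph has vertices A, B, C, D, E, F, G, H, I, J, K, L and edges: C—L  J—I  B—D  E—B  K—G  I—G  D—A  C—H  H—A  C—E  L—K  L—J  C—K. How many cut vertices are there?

Removing C increases the component count from 2 to 3, so C is a cut vertex.
By contrast removing B leaves 2 components; it is not a cut vertex. No other vertex is a cut vertex either.

1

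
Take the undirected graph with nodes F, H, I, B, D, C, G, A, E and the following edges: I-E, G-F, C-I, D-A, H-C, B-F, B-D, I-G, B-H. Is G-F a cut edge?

After removing G-F, the path G-I-C-H-B-F still connects them, so the edge is not a bridge.

No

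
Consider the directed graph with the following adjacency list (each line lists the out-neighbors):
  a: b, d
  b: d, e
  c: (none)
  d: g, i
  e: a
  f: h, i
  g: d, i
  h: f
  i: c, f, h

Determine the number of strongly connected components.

4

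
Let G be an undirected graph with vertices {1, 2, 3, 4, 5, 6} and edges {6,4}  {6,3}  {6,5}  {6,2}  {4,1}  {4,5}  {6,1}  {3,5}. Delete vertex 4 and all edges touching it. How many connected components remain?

1

With 4 gone, the remaining components are: {1, 2, 3, 5, 6}.
That is 1 component.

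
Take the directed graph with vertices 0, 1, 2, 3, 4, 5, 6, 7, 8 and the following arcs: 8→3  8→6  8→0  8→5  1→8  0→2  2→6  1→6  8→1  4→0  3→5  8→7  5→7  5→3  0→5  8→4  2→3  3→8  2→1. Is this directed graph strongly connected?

There is no directed path from 7 to 2, so the graph is not strongly connected.

No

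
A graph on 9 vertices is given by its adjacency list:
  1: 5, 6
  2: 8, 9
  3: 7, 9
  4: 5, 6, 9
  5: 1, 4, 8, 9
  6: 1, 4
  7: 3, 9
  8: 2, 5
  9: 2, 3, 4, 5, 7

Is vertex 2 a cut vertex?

No

Deleting 2 leaves 1 component (was 1) (its neighbors 8, 9 remain connected to each other), so 2 is not a cut vertex.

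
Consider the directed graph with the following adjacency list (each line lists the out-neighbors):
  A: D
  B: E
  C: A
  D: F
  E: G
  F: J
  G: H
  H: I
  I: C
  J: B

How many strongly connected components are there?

1

{A, B, C, D, E, F, G, H, I, J} are all mutually reachable — one SCC of size 10.
That gives 1 strongly connected component.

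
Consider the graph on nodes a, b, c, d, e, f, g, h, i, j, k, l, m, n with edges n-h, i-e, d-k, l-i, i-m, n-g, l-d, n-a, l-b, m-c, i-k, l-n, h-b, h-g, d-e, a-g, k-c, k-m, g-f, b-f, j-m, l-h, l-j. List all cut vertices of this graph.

Removing l increases the component count from 1 to 2, so l is a cut vertex.
By contrast removing e leaves 1 component; it is not a cut vertex. No other vertex is a cut vertex either.

l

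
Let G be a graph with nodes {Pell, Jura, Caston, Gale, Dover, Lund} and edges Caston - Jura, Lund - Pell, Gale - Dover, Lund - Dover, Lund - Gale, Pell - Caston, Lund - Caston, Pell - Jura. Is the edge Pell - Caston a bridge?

No

After removing Pell - Caston, the path Pell-Lund-Caston still connects them, so the edge is not a bridge.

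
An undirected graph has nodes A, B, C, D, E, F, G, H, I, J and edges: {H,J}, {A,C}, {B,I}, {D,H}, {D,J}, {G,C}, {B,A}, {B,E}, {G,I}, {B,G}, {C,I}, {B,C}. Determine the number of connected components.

F is isolated — a component by itself.
Starting from D we can reach D, H, J. That is one component of size 3.
Starting from A we can reach A, B, C, E, G, I. That is one component of size 6.
Total: 3 components.

3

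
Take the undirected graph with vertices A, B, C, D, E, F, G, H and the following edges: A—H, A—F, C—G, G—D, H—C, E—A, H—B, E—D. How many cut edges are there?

The edges on the cycle E-A-H-C-G-D-E are not bridges since each lies on that cycle.
But removing A—F disconnects A from F; removing H—B disconnects H from B — these are bridges.
That makes 2 bridges.

2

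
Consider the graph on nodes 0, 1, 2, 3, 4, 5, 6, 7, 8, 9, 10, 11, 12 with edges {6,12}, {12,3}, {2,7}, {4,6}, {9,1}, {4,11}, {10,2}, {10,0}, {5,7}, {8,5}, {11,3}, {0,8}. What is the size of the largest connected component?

Starting from 1 we can reach 1, 9. That is one component of size 2.
Starting from 3 we can reach 3, 4, 6, 11, 12. That is one component of size 5.
Starting from 0 we can reach 0, 2, 5, 7, 8, 10. That is one component of size 6.
The largest has 6 vertices.

6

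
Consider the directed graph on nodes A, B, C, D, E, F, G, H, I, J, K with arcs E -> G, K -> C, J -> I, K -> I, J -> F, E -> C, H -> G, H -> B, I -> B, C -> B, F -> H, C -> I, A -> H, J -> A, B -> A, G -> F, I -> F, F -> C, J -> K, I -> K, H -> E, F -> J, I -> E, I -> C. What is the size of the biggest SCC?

{A, B, C, E, F, G, H, I, J, K} are all mutually reachable — one SCC of size 10.
{D} is an SCC by itself.
The largest has 10 vertices.

10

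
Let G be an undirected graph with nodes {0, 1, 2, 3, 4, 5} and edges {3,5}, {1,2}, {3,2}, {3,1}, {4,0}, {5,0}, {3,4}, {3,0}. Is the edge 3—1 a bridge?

After removing 3—1, the path 3-2-1 still connects them, so the edge is not a bridge.

No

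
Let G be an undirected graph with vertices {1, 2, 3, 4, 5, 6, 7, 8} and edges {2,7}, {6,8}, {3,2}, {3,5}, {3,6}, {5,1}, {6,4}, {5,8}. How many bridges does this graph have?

4

The edges on the cycle 3-6-8-5-3 are not bridges since each lies on that cycle.
But removing 7—2 disconnects 7 from 2; removing 4—6 disconnects 4 from 6; removing 2—3 disconnects 2 from 3; removing 1—5 disconnects 1 from 5 — these are bridges.
That makes 4 bridges.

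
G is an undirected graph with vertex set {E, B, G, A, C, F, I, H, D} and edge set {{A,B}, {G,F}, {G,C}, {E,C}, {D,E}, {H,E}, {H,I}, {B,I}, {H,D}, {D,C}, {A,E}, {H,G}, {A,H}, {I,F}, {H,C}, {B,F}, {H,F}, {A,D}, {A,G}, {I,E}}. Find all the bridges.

The edges on the cycle H-D-C-H are not bridges since each lies on that cycle.
Every edge lies on some cycle, so there are no bridges.

none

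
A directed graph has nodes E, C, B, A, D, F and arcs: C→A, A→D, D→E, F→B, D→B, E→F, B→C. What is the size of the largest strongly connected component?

{A, B, C, D, E, F} are all mutually reachable — one SCC of size 6.
The largest has 6 vertices.

6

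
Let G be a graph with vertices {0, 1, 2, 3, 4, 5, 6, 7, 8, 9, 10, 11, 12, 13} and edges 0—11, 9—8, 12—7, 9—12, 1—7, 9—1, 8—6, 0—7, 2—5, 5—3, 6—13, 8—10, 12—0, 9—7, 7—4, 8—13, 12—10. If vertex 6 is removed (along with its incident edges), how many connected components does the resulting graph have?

2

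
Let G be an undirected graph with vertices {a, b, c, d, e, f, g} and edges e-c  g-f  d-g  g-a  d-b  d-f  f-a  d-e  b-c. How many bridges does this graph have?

The edges on the cycle d-e-c-b-d are not bridges since each lies on that cycle.
Every edge lies on some cycle, so there are no bridges.

0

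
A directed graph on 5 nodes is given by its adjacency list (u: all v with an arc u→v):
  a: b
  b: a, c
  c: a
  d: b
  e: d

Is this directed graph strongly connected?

No

There is no directed path from c to e, so the graph is not strongly connected.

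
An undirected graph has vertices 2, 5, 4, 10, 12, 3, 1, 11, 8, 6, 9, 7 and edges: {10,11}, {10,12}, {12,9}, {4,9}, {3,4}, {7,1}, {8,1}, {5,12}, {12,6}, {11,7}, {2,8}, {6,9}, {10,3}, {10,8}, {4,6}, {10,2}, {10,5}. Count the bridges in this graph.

0

The edges on the cycle 4-6-9-4 are not bridges since each lies on that cycle.
Every edge lies on some cycle, so there are no bridges.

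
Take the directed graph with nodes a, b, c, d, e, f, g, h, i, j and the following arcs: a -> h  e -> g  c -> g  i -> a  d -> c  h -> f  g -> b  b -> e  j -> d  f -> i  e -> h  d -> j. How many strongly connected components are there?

{a, f, h, i} are all mutually reachable — one SCC of size 4.
{b, e, g} are all mutually reachable — one SCC of size 3.
{d, j} are all mutually reachable — one SCC of size 2.
{c} is an SCC by itself.
That gives 4 strongly connected components.

4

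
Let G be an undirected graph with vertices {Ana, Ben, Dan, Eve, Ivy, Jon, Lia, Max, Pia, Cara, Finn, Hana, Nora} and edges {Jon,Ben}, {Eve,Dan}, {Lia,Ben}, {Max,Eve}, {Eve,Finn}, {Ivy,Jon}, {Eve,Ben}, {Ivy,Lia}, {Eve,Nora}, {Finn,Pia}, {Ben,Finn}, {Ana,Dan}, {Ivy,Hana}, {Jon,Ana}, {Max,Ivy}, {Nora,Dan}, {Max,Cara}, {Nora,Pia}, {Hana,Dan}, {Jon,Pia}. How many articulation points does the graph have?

1

Removing Max increases the component count from 1 to 2, so Max is a cut vertex.
By contrast removing Nora leaves 1 component; it is not a cut vertex. No other vertex is a cut vertex either.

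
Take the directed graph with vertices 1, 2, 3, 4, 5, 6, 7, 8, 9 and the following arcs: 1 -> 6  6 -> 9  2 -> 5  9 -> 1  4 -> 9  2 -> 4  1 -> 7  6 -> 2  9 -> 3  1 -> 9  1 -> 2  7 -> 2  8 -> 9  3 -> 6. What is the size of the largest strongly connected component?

7

{1, 2, 3, 4, 6, 7, 9} are all mutually reachable — one SCC of size 7.
{5} is an SCC by itself.
{8} is an SCC by itself.
The largest has 7 vertices.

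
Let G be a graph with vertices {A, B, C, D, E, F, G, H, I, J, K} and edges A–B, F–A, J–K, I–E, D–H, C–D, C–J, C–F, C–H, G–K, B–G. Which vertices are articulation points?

Removing C increases the component count from 2 to 3, so C is a cut vertex.
By contrast removing B leaves 2 components; it is not a cut vertex. No other vertex is a cut vertex either.

C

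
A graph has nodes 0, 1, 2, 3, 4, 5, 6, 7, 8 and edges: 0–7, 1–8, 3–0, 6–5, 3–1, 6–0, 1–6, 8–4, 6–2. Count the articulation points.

Removing 0 increases the component count from 1 to 2, so 0 is a cut vertex.
Removing 1 increases the component count from 1 to 2, so 1 is a cut vertex.
Removing 6 increases the component count from 1 to 3, so 6 is a cut vertex.
Likewise 8 is a cut vertex.
By contrast removing 4 leaves 1 component; it is not a cut vertex. No other vertex is a cut vertex either.

4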